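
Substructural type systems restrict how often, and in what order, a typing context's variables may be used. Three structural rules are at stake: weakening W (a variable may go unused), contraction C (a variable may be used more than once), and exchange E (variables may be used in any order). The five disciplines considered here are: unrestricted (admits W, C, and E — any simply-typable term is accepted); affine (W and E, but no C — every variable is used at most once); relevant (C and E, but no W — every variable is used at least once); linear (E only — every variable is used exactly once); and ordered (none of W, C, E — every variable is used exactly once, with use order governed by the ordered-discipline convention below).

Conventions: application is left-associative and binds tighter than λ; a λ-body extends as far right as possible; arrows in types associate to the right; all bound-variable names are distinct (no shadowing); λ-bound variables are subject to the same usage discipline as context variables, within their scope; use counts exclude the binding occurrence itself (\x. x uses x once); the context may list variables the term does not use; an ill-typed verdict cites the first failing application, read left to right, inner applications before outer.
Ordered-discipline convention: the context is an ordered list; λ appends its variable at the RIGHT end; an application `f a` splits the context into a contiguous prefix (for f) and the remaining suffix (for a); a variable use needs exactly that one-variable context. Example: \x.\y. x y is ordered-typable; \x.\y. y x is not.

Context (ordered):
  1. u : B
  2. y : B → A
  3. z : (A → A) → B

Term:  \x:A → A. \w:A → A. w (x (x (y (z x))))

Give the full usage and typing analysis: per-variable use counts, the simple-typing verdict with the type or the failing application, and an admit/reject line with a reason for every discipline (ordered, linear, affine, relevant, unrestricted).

use counts: u: 0×, y: 1×, z: 1×, x (λ-bound): 3×, w (λ-bound): 1×
order of uses: w, x, x, y, z, x
typing: the term checks, with type (A → A) → (A → A) → A
ordered ✗ (uses contraction: x ×3; needs weakening: u unused)
linear ✗ (uses contraction: x ×3; needs weakening: u unused)
affine ✗ (uses contraction: x ×3)
relevant ✗ (needs weakening: u unused)
unrestricted ✓ (well-typed at (A → A) → (A → A) → A; no restrictions here)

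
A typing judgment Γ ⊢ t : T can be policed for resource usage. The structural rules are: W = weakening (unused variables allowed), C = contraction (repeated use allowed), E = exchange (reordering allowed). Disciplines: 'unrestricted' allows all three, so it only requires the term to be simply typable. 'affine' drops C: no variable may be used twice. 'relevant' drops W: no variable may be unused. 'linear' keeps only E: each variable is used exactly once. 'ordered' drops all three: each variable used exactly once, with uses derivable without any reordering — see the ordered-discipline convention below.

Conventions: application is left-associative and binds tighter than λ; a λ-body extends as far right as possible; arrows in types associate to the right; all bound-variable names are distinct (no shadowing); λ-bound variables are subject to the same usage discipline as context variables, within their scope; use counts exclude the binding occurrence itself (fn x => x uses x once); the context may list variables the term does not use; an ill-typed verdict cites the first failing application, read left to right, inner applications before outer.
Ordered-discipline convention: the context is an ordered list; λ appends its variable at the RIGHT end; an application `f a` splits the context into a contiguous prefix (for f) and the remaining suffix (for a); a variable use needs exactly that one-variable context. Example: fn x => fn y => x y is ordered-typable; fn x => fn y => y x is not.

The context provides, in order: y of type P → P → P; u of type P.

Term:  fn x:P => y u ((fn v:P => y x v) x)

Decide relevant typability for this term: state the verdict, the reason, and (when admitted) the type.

yes — at least one use each (y, u, x, v); term : P → P
counts: y: 2×, u: 1×, x (bound): 2×, v (bound): 1×
uses in reading order: y, u, y, x, v, x
typing: well-typed — term : P → P
across the five disciplines: ordered ✗ | linear ✗ | affine ✗ | relevant ✓ | unrestricted ✓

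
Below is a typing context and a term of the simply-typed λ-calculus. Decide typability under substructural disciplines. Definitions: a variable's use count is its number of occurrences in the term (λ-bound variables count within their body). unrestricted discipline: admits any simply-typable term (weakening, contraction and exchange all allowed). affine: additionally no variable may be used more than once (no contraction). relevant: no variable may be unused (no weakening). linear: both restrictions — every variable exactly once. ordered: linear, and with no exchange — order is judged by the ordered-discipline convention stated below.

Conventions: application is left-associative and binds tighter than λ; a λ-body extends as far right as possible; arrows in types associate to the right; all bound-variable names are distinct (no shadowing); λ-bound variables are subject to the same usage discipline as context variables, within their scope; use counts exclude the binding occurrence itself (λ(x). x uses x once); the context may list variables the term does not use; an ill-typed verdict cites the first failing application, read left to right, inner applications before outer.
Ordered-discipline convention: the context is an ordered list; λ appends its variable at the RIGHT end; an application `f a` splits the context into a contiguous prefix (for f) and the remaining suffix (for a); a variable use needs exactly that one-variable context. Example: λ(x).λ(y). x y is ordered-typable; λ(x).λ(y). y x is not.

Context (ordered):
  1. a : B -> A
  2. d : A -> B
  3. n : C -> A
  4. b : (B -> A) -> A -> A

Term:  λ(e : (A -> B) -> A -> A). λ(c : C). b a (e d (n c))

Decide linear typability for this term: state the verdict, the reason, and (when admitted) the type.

yes — single use per variable (a, d, n, b, e, c); term : ((A -> B) -> A -> A) -> C -> A
counts: a: 1×, d: 1×, n: 1×, b: 1×, e (λ-bound): 1×, c (λ-bound): 1×
left-to-right use order: b, a, e, d, n, c
typing: ✓ — ((A -> B) -> A -> A) -> C -> A
summary: ordered ✗ · linear ✓ · affine ✓ · relevant ✓ · unrestricted ✓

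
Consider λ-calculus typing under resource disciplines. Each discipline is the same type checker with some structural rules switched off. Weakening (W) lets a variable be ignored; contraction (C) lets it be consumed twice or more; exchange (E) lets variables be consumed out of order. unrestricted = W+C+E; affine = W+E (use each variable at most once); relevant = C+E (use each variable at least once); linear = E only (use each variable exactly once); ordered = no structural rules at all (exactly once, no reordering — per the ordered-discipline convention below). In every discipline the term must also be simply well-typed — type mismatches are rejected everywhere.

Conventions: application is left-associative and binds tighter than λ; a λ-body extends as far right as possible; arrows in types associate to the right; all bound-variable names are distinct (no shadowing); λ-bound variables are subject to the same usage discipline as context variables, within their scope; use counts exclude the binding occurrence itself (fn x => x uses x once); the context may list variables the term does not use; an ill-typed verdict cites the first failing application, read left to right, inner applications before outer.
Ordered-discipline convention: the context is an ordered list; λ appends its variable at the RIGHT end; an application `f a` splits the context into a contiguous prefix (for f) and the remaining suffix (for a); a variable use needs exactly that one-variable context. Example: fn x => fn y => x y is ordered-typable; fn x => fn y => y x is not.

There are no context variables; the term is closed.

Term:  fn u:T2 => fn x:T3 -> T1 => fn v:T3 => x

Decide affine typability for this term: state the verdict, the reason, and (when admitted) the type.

yes — none of u, x, v used more than once; term : T2 -> (T3 -> T1) -> T3 -> T3 -> T1
counts: u [bound]: 0, x [bound]: 1, v [bound]: 0
order of uses: x
typing: well-typed — term : T2 -> (T3 -> T1) -> T3 -> T3 -> T1
summary: ordered ✗; linear ✗; affine ✓; relevant ✗; unrestricted ✓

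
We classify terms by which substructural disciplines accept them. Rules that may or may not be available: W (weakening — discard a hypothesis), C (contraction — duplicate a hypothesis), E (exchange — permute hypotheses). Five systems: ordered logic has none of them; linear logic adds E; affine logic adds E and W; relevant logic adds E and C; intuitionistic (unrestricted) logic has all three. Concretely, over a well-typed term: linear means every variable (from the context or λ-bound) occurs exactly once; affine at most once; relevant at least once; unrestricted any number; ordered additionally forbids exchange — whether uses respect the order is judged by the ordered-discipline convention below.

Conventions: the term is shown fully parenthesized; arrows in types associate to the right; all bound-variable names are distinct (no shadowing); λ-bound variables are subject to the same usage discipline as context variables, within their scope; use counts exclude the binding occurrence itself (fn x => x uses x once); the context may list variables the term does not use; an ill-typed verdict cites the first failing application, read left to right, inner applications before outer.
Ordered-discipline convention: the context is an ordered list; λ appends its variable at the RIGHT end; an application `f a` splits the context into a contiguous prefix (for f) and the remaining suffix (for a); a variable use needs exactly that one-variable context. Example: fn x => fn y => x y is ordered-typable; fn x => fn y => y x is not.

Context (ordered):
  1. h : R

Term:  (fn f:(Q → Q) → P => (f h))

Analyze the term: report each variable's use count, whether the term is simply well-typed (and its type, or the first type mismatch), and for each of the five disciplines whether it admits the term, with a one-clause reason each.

variable uses: h=1; f [bound]=1
uses in reading order: f, h
typing: ill-typed: an argument R mismatches the expected Q → Q
ordered: ✗, the type mismatch rejects it
linear: ✗, not simply typable
affine: ✗, fails simple typing
relevant: ✗, a type mismatch blocks all five
unrestricted: ✗, the type mismatch rejects it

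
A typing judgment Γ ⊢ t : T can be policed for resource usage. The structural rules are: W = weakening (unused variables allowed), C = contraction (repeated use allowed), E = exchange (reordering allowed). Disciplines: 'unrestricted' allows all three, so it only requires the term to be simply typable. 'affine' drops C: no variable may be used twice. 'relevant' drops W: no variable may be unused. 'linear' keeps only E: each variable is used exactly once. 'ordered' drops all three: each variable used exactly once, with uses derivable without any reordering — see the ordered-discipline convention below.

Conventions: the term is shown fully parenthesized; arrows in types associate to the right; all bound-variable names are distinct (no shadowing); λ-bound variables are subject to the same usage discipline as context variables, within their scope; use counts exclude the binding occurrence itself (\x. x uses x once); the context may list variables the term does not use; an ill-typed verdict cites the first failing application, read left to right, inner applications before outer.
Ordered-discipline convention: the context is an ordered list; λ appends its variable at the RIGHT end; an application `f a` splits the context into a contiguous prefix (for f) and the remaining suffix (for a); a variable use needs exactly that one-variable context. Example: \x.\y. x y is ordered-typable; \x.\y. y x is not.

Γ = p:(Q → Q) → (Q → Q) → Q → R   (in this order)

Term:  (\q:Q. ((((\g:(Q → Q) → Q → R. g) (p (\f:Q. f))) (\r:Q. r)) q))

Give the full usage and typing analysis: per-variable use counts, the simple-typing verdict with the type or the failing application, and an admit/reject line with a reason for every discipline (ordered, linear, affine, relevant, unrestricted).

counts: p ×1, q (bound) ×1, g (bound) ×1, f (bound) ×1, r (bound) ×1
order of uses: g, p, f, r, q
typing: the term checks, with type Q → R
ordered: ✓, one use each (p, q, g, f, r); ordered split holds
linear: ✓, each of p, q, g, f, r used exactly once
affine: ✓, no duplicate uses among p, q, g, f, r
relevant: ✓, every one of p, q, g, f, r appears
unrestricted: ✓, simply typable at Q → R; W, C, E all held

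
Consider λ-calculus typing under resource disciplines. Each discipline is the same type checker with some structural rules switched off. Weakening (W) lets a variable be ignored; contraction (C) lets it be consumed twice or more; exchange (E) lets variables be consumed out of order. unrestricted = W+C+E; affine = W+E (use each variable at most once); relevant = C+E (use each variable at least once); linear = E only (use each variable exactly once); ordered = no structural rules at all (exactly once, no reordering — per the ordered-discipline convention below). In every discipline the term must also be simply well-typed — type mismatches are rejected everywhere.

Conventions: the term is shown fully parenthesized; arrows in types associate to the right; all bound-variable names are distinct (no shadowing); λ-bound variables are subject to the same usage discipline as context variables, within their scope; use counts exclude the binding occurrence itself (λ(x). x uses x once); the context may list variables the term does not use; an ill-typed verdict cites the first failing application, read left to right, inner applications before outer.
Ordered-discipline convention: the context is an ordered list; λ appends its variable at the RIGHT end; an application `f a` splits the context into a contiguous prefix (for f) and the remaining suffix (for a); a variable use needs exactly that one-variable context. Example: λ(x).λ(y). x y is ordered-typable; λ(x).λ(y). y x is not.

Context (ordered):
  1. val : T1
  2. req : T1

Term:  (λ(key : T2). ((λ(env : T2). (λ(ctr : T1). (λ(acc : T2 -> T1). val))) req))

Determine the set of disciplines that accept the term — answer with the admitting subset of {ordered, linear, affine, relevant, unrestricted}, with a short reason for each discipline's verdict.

admitted in: none
use counts: val=1; req=1; key [bound]=0; env [bound]=0; ctr [bound]=0; acc [bound]=0
use order (left to right): val, req
typing: ill-typed: a function awaiting T2 gets T1
ordered: ✗, the type mismatch rejects it
linear: ✗, not simply typable
affine: ✗, fails simple typing
relevant: ✗, a type mismatch blocks all five
unrestricted: ✗, the type mismatch rejects it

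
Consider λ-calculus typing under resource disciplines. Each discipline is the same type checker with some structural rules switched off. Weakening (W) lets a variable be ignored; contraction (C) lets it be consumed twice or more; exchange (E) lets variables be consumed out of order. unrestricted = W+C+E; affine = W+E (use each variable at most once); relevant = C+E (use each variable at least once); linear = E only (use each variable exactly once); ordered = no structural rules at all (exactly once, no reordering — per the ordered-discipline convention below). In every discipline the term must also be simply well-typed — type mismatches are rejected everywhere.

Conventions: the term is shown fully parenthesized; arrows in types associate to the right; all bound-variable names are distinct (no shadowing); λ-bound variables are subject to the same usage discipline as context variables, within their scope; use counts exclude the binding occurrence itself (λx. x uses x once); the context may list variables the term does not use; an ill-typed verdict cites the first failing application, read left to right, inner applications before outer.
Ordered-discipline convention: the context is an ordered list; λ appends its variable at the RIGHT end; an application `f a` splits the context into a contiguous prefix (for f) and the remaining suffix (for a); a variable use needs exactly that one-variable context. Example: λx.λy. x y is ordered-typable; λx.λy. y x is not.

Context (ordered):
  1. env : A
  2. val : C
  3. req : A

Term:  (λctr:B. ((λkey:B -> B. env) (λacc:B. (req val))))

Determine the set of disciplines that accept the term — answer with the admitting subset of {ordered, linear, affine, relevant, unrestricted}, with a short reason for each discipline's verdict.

admitting disciplines: none
usage: env=1; val=1; req=1; ctr (λ-bound)=0; key (λ-bound)=0; acc (λ-bound)=0
use order (left to right): env, req, val
typing: ill-typed: can't apply a value of type A
ordered: ✗, a type mismatch blocks all five
linear: ✗, the type mismatch rejects it
affine: ✗, not simply typable
relevant: ✗, fails simple typing
unrestricted: ✗, a type mismatch blocks all five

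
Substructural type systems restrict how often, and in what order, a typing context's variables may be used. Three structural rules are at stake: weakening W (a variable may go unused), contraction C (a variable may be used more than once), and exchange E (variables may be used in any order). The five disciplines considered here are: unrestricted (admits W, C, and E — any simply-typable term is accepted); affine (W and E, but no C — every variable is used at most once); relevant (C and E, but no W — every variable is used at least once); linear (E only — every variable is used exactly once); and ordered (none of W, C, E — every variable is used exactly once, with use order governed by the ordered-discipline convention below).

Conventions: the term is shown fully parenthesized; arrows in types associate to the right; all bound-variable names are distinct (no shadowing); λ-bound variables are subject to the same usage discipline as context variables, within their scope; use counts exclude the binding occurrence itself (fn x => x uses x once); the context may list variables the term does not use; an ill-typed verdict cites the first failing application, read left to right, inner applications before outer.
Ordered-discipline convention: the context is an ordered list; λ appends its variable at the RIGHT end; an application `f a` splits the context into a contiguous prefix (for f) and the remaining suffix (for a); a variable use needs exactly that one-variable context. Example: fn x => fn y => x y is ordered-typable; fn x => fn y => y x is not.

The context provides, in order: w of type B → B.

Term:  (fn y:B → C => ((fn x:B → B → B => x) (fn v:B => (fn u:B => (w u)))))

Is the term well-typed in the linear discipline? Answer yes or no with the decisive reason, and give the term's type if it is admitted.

no — unused: y, v — weakening required
counts: w: 1×; y (bound): 0×; x (bound): 1×; v (bound): 0×; u (bound): 1×
uses in reading order: x, w, u
typing: ✓ — (B → C) → B → B → B
all disciplines: ordered ✗ | linear ✗ | affine ✓ | relevant ✗ | unrestricted ✓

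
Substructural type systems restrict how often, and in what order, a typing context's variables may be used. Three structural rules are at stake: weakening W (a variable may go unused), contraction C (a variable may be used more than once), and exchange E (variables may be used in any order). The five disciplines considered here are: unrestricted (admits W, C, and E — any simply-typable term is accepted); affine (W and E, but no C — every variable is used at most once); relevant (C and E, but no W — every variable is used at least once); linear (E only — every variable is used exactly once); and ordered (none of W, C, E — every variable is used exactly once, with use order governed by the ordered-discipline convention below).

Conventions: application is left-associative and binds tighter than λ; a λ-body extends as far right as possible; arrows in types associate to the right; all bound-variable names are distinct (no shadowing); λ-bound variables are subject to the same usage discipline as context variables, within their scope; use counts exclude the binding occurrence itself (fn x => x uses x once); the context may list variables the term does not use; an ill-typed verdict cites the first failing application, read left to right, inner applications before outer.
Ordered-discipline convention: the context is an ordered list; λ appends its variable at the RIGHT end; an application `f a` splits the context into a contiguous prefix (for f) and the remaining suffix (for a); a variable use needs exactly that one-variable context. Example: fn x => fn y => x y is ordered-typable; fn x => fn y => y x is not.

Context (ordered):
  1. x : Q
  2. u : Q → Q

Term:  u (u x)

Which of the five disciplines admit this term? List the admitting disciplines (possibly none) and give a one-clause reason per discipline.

admitting disciplines: relevant, unrestricted
variable uses: x ×1, u ×2
order of uses: u, u, x
typing: well-typed at Q
ordered ✗ (uses contraction: u ×2)
linear ✗ (uses contraction: u ×2)
affine ✗ (uses contraction: u ×2)
relevant ✓ (at least one use each (x, u))
unrestricted ✓ (simply typable at Q; W, C, E all held)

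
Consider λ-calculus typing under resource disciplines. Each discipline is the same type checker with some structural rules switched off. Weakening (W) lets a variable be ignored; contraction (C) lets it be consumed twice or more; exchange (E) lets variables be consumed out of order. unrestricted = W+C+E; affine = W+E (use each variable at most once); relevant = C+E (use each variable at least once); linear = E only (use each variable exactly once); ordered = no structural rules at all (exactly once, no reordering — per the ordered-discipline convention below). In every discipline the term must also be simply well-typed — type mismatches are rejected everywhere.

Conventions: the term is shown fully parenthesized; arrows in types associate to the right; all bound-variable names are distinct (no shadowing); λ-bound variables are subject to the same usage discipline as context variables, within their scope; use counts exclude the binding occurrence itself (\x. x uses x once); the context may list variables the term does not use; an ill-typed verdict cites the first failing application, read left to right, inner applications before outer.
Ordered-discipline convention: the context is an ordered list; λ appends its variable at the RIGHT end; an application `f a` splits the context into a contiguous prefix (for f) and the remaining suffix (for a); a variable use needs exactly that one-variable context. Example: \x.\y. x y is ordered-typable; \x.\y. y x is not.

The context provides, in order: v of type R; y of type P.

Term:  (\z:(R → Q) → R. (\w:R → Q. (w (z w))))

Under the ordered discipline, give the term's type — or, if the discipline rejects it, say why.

not well-typed under ordered — repeated use of w ×2; v, y never used (weakening)
counts: v=0, y=0, z [bound]=1, w [bound]=2
uses in reading order: w, z, w
typing: the term checks, with type ((R → Q) → R) → (R → Q) → Q
summary: ordered ✗ · linear ✗ · affine ✗ · relevant ✗ · unrestricted ✓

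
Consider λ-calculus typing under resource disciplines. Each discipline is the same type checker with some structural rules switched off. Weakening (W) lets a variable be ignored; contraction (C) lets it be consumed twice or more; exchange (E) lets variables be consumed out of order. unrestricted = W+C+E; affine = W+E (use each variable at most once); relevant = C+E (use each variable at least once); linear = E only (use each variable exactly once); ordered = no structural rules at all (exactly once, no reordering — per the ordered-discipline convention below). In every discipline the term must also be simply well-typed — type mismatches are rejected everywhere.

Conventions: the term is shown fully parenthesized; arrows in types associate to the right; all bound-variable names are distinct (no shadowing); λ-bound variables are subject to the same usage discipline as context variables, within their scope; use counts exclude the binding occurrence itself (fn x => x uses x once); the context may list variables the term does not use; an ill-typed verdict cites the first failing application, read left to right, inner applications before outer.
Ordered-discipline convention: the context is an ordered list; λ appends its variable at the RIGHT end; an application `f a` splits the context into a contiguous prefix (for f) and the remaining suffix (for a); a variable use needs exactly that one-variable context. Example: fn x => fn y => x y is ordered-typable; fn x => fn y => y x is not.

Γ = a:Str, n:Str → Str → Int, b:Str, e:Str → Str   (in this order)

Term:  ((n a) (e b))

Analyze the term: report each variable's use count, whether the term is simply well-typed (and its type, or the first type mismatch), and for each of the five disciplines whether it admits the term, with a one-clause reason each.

use counts: a: 1; n: 1; b: 1; e: 1
left-to-right use order: n, a, e, b
typing: well-typed at Int
ordered ✗ (needs exchange: uses follow n, a, e, b)
linear ✓ (single use per variable (a, n, b, e))
affine ✓ (a, n, b, e: no repeats, contraction unneeded)
relevant ✓ (none of a, n, b, e goes unused)
unrestricted ✓ (typability at Int is all that's needed)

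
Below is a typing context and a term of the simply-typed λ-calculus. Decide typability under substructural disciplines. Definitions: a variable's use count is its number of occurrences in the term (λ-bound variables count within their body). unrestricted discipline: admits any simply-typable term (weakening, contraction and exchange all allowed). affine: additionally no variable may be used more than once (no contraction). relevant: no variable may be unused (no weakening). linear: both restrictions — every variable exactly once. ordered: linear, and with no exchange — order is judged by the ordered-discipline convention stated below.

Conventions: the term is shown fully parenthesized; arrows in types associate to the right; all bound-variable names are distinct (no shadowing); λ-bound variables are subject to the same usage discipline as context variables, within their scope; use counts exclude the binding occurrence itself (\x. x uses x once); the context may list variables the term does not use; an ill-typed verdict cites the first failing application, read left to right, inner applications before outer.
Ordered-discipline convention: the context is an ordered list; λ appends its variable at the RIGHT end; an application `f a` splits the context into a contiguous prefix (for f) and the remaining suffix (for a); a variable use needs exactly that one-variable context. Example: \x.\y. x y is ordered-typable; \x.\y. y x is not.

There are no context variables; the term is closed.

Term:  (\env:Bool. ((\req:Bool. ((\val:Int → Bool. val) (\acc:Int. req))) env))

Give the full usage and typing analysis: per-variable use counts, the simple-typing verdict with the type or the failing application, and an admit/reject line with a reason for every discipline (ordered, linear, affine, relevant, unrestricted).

usage: env (λ-bound): 1×; req (λ-bound): 1×; val (λ-bound): 1×; acc (λ-bound): 0×
order of uses: val, req, env
typing: well-typed — term : Bool → Int → Bool
ordered: ✗, needs weakening: acc unused
linear: ✗, needs weakening: acc unused
affine: ✓, env, req, val, acc: no repeats, contraction unneeded
relevant: ✗, needs weakening: acc unused
unrestricted: ✓, well-typed at Bool → Int → Bool; no restrictions here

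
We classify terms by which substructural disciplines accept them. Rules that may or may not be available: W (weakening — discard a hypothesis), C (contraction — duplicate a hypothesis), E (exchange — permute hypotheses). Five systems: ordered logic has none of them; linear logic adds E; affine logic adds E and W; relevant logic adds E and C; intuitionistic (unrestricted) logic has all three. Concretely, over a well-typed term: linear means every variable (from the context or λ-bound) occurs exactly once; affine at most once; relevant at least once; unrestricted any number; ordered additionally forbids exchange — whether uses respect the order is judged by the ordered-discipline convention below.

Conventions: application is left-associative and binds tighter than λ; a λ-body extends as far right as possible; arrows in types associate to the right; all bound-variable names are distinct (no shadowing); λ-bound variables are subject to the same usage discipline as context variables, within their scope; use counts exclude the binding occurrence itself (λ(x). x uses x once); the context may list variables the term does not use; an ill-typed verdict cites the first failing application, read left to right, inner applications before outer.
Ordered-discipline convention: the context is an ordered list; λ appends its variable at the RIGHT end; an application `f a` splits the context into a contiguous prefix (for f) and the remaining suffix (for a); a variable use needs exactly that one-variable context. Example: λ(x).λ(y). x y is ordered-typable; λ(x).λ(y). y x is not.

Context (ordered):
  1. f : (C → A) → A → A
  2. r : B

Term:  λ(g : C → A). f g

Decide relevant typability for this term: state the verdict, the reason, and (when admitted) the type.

no — r left unused
usage: f=1, r=0, g (λ-bound)=1
uses in reading order: f, g
typing: ✓ — (C → A) → A → A
per-discipline verdicts: ordered ✗ · linear ✗ · affine ✓ · relevant ✗ · unrestricted ✓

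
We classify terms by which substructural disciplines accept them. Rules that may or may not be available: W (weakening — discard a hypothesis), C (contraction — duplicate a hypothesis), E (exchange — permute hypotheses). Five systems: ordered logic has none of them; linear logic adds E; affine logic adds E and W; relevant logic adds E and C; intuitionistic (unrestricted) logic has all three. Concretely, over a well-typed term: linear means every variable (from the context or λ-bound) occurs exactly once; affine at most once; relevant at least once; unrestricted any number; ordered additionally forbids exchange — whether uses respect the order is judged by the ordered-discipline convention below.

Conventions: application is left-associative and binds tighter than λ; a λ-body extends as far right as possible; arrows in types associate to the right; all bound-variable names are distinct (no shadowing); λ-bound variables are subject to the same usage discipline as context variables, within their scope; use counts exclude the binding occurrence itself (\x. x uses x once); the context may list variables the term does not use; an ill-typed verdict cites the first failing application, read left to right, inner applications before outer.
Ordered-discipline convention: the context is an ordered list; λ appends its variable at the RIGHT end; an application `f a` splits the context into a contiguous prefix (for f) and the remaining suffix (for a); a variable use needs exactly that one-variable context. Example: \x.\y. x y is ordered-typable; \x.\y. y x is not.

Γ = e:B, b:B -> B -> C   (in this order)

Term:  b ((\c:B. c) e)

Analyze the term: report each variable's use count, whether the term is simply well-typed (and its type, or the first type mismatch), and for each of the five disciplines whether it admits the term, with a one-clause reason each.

counts: e=1; b=1; c [bound]=1
left-to-right use order: b, c, e
typing: the term checks, with type B -> C
ordered ✗ (no contiguous prefix/suffix split fits b, c, e)
linear ✓ (exactly-once usage across e, b, c)
affine ✓ (none of e, b, c used more than once)
relevant ✓ (none of e, b, c goes unused)
unrestricted ✓ (typability at B -> C is all that's needed)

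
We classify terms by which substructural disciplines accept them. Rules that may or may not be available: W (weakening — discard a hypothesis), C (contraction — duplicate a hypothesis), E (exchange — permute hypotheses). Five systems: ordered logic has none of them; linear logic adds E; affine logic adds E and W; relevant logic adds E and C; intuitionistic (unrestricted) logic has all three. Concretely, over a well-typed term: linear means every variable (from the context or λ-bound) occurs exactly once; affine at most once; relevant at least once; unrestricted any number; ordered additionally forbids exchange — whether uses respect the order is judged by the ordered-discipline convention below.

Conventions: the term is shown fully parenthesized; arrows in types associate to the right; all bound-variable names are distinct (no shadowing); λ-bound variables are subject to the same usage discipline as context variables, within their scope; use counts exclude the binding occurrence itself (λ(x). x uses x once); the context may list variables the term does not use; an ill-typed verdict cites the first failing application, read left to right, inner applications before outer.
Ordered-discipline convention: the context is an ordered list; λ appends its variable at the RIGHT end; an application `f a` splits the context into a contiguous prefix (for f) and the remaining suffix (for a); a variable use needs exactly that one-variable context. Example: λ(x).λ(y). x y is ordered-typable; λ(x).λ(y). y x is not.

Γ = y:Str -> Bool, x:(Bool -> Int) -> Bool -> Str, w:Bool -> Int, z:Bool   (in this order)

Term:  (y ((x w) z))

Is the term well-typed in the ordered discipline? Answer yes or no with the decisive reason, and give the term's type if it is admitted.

yes — one use each (y, x, w, z); ordered split holds; term : Bool
usage: y: 1×, x: 1×, w: 1×, z: 1×
uses in reading order: y, x, w, z
typing: well-typed — term : Bool
per-discipline verdicts: ordered ✓ · linear ✓ · affine ✓ · relevant ✓ · unrestricted ✓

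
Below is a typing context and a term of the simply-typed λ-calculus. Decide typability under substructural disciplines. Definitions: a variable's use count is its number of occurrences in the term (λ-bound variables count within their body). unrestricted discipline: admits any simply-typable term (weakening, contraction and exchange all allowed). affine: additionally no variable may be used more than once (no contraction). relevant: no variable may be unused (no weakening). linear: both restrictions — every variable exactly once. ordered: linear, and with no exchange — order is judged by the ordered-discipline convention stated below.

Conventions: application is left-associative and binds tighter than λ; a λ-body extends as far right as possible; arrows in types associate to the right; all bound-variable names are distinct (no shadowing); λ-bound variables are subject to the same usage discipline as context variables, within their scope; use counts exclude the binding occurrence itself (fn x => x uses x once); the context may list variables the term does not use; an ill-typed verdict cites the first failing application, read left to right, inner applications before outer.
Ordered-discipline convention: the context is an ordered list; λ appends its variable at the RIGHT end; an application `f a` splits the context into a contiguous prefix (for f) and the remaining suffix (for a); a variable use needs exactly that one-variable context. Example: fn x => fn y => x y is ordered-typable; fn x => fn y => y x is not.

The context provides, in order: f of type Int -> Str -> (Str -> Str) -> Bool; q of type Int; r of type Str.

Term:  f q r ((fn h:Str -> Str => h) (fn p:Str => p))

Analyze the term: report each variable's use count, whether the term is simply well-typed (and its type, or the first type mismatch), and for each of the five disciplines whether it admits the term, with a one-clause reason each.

usage: f: 1; q: 1; r: 1; h [bound]: 1; p [bound]: 1
use order (left to right): f, q, r, h, p
typing: the term checks, with type Bool
ordered ✓ (single-use (f, q, r, h, p), ordered derivation ok)
linear ✓ (f, q, r, h, p: one use apiece)
affine ✓ (at most one use each (f, q, r, h, p))
relevant ✓ (f, q, r, h, p: all used, weakening unneeded)
unrestricted ✓ (type-checks (Bool) and nothing is barred)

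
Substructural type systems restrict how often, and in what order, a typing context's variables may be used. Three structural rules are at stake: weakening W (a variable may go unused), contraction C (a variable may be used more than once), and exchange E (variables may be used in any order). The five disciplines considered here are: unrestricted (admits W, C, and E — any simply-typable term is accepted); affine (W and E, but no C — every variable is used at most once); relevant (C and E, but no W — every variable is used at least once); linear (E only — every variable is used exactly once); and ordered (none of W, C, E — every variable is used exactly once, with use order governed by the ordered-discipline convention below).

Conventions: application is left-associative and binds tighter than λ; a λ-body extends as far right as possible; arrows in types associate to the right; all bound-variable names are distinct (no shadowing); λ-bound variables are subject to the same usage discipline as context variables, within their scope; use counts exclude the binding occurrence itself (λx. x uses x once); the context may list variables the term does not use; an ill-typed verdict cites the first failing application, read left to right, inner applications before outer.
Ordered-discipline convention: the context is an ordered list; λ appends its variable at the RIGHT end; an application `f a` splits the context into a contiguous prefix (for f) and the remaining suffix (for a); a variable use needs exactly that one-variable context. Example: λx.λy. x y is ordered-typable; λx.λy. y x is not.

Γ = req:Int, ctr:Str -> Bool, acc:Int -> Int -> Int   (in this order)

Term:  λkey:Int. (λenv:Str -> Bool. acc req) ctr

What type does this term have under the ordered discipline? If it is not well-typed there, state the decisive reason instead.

not well-typed under ordered — needs weakening: key, env unused
counts: req: 1, ctr: 1, acc: 1, key (bound): 0, env (bound): 0
use order (left to right): acc, req, ctr
typing: well-typed — term : Int -> Int -> Int
across the five disciplines: ordered ✗ | linear ✗ | affine ✓ | relevant ✗ | unrestricted ✓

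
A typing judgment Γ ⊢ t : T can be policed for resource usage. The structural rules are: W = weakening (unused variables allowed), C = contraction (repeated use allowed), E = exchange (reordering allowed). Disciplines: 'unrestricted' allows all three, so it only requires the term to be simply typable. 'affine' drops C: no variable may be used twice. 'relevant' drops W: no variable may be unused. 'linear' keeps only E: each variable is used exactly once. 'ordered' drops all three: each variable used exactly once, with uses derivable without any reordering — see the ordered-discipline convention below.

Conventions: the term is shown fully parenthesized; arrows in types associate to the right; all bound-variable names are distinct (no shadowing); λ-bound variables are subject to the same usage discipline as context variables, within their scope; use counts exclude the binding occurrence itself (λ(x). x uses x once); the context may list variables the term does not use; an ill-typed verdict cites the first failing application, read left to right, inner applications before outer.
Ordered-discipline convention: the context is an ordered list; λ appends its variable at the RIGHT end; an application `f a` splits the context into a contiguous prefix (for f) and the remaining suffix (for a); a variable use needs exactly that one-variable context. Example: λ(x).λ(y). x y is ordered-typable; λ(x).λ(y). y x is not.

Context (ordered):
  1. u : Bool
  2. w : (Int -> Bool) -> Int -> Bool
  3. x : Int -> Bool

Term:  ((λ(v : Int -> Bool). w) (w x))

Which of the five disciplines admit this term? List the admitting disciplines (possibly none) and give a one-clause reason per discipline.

accepted by: unrestricted
counts: u: 0×; w: 2×; x: 1×; v [bound]: 0×
uses in reading order: w, w, x
typing: the term checks, with type (Int -> Bool) -> Int -> Bool
ordered: ✗ — repeated use of w ×2; needs weakening: u, v unused
linear: ✗ — repeated use of w ×2; needs weakening: u, v unused
affine: ✗ — repeated use of w ×2
relevant: ✗ — needs weakening: u, v unused
unrestricted: ✓ — simply typable at (Int -> Bool) -> Int -> Bool; W, C, E all held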